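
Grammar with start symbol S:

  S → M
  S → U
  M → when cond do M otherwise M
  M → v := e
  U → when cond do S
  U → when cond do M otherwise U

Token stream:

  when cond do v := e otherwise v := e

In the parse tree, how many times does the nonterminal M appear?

[S [M when cond do [M v := e] otherwise [M v := e]]]

3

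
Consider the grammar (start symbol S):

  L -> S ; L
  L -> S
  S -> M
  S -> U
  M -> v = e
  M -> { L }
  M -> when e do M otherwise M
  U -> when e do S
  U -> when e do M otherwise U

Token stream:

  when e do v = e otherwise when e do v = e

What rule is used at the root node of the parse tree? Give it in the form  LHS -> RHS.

S -> U

[S [U when e do [M v = e] otherwise [U when e do [S [M v = e]]]]]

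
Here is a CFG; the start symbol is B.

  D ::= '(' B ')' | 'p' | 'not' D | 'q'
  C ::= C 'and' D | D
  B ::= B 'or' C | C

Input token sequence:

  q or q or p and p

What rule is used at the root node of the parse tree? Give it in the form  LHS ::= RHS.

[B [B [B [C [D q]]] or [C [D q]]] or [C [C [D p]] and [D p]]]

B ::= B 'or' C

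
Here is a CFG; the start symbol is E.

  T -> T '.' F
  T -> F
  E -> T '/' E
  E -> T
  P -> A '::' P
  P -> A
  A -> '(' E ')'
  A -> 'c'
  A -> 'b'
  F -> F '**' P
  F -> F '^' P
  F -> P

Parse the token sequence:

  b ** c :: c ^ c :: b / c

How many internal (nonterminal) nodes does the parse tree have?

[E [T [F [F [F [P [A b]]] ** [P [A c] :: [P [A c]]]] ^ [P [A c] :: [P [A b]]]]] / [E [T [F [P [A c]]]]]]

20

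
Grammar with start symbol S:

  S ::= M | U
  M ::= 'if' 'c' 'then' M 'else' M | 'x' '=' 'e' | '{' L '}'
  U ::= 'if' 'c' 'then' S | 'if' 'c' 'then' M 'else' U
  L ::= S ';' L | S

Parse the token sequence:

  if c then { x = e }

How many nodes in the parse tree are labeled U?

[S [U if c then [S [M { [L [S [M x = e]]] }]]]]

1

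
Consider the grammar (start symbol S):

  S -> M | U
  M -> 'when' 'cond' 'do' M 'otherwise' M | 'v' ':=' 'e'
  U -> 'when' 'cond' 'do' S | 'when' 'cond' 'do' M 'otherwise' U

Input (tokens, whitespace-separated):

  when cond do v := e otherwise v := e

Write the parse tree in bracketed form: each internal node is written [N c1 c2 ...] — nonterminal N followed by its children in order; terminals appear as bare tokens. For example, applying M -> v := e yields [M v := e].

S
M
when cond do M otherwise M
when cond do v := e otherwise M
when cond do v := e otherwise v := e

[S [M when cond do [M v := e] otherwise [M v := e]]]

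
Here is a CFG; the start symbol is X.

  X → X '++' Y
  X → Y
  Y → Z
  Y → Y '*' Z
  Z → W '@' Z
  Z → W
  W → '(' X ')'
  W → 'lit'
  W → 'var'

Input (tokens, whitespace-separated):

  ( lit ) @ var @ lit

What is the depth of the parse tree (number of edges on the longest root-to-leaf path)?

8

[X [Y [Z [W ( [X [Y [Z [W lit]]]] )] @ [Z [W var] @ [Z [W lit]]]]]]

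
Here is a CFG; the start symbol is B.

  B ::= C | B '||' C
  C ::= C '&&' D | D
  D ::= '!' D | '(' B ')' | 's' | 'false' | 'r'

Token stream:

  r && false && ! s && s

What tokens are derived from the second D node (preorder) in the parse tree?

false

[B [C [C [C [C [D r]] && [D false]] && [D ! [D s]]] && [D s]]]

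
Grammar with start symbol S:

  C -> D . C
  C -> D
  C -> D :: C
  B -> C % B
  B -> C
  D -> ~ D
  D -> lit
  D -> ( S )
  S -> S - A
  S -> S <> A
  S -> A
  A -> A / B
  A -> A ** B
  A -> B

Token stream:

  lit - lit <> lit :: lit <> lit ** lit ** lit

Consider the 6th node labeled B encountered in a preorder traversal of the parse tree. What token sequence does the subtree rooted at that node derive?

[S [S [S [S [A [B [C [D lit]]]]] - [A [B [C [D lit]]]]] <> [A [B [C [D lit] :: [C [D lit]]]]]] <> [A [A [A [B [C [D lit]]]] ** [B [C [D lit]]]] ** [B [C [D lit]]]]]

lit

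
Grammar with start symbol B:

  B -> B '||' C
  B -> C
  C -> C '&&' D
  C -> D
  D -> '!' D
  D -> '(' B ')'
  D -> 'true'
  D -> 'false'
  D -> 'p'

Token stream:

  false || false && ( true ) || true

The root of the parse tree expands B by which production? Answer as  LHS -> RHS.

[B [B [B [C [D false]]] || [C [C [D false]] && [D ( [B [C [D true]]] )]]] || [C [D true]]]

B -> B '||' C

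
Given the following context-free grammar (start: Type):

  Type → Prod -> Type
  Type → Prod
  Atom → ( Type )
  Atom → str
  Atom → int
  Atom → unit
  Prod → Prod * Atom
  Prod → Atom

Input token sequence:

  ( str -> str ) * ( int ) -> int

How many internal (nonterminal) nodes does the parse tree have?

17

[Type [Prod [Prod [Atom ( [Type [Prod [Atom str]] -> [Type [Prod [Atom str]]]] )]] * [Atom ( [Type [Prod [Atom int]]] )]] -> [Type [Prod [Atom int]]]]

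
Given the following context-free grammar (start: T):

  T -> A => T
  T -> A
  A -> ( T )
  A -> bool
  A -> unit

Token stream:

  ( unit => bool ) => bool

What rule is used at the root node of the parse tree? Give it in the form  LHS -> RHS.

[T [A ( [T [A unit] => [T [A bool]]] )] => [T [A bool]]]

T -> A => T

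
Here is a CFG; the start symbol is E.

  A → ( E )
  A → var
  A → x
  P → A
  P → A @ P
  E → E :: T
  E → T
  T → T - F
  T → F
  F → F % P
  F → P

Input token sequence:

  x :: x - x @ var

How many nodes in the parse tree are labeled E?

2

[E [E [T [F [P [A x]]]]] :: [T [T [F [P [A x]]]] - [F [P [A x] @ [P [A var]]]]]]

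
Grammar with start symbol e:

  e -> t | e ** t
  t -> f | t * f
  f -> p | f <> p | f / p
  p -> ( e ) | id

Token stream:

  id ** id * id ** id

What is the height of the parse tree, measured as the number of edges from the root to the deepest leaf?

[e [e [e [t [f [p id]]]] ** [t [t [f [p id]]] * [f [p id]]]] ** [t [f [p id]]]]

6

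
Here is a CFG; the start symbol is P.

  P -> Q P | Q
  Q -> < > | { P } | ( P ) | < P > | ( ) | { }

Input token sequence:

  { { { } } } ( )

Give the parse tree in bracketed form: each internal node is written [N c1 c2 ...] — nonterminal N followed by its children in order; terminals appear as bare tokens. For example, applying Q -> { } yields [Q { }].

[P [Q { [P [Q { [P [Q { }]] }]] }] [P [Q ( )]]]

P
Q P
{ P } P
{ Q } P
{ { P } } P
{ { Q } } P
{ { { } } } P
{ { { } } } Q
{ { { } } } ( )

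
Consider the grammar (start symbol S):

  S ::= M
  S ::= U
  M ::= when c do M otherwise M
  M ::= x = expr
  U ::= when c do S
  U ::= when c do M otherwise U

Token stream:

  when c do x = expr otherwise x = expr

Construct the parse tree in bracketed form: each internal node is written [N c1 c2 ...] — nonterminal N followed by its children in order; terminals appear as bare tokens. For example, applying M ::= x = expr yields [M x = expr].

[S [M when c do [M x = expr] otherwise [M x = expr]]]

S
M
when c do M otherwise M
when c do x = expr otherwise M
when c do x = expr otherwise x = expr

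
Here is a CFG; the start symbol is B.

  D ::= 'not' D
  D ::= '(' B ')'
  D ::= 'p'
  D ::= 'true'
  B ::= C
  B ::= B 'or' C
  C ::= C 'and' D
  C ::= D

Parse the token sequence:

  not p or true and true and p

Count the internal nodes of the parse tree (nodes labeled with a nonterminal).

[B [B [C [D not [D p]]]] or [C [C [C [D true]] and [D true]] and [D p]]]

11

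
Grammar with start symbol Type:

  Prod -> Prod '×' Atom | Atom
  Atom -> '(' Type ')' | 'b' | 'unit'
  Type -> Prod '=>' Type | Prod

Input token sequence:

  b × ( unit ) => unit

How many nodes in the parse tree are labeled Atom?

[Type [Prod [Prod [Atom b]] × [Atom ( [Type [Prod [Atom unit]]] )]] => [Type [Prod [Atom unit]]]]

4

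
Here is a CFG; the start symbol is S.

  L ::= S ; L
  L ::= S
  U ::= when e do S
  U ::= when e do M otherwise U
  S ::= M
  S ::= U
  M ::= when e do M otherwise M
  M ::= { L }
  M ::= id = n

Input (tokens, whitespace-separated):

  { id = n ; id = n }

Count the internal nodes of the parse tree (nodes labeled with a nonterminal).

[S [M { [L [S [M id = n]] ; [L [S [M id = n]]]] }]]

8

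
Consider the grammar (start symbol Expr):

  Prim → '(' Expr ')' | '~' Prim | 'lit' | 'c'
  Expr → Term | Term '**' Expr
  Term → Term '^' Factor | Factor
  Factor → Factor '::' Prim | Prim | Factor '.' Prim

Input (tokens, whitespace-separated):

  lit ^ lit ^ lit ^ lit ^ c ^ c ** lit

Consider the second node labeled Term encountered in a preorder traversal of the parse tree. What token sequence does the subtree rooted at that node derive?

[Expr [Term [Term [Term [Term [Term [Term [Factor [Prim lit]]] ^ [Factor [Prim lit]]] ^ [Factor [Prim lit]]] ^ [Factor [Prim lit]]] ^ [Factor [Prim c]]] ^ [Factor [Prim c]]] ** [Expr [Term [Factor [Prim lit]]]]]

lit ^ lit ^ lit ^ lit ^ c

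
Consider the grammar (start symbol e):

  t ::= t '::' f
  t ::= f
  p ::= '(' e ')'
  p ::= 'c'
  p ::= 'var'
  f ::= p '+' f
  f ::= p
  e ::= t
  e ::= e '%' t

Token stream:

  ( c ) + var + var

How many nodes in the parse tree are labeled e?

[e [t [f [p ( [e [t [f [p c]]]] )] + [f [p var] + [f [p var]]]]]]

2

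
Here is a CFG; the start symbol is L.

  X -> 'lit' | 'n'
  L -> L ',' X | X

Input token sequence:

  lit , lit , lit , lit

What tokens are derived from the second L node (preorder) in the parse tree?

lit , lit , lit

[L [L [L [L [X lit]] , [X lit]] , [X lit]] , [X lit]]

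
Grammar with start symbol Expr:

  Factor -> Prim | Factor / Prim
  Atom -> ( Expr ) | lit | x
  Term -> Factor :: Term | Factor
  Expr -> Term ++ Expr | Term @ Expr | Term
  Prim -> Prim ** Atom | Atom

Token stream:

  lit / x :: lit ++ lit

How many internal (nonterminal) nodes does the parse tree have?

17

[Expr [Term [Factor [Factor [Prim [Atom lit]]] / [Prim [Atom x]]] :: [Term [Factor [Prim [Atom lit]]]]] ++ [Expr [Term [Factor [Prim [Atom lit]]]]]]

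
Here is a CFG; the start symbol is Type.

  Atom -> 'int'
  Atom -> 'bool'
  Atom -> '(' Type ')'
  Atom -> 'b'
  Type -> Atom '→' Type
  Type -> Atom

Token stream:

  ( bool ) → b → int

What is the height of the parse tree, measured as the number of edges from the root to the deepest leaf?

4

[Type [Atom ( [Type [Atom bool]] )] → [Type [Atom b] → [Type [Atom int]]]]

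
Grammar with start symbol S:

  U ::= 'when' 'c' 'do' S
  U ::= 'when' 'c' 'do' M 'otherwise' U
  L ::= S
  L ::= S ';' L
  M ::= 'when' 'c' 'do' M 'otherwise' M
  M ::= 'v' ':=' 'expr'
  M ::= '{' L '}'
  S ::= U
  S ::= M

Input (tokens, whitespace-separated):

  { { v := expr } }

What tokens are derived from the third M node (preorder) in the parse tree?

[S [M { [L [S [M { [L [S [M v := expr]]] }]]] }]]

v := expr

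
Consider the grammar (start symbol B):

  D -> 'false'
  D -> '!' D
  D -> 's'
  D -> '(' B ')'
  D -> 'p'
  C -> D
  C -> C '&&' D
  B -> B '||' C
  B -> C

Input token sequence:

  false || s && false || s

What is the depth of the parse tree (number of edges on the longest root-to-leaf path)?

5

[B [B [B [C [D false]]] || [C [C [D s]] && [D false]]] || [C [D s]]]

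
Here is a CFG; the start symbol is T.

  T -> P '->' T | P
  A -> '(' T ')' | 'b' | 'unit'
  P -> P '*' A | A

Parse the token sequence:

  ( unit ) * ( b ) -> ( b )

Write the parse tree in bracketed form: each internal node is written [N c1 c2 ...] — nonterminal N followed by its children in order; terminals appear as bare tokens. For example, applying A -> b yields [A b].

T
P -> T
P * A -> T
A * A -> T
( T ) * A -> T
( P ) * A -> T
( A ) * A -> T
( unit ) * A -> T
( unit ) * ( T ) -> T
( unit ) * ( P ) -> T
( unit ) * ( A ) -> T
( unit ) * ( b ) -> T
( unit ) * ( b ) -> P
( unit ) * ( b ) -> A
( unit ) * ( b ) -> ( T )
( unit ) * ( b ) -> ( P )
( unit ) * ( b ) -> ( A )
( unit ) * ( b ) -> ( b )

[T [P [P [A ( [T [P [A unit]]] )]] * [A ( [T [P [A b]]] )]] -> [T [P [A ( [T [P [A b]]] )]]]]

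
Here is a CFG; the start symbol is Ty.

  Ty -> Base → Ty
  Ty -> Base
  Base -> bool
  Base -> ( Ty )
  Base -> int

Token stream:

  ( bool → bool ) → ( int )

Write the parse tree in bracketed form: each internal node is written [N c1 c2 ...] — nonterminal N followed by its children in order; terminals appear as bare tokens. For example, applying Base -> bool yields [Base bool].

Ty
Base → Ty
( Ty ) → Ty
( Base → Ty ) → Ty
( bool → Ty ) → Ty
( bool → Base ) → Ty
( bool → bool ) → Ty
( bool → bool ) → Base
( bool → bool ) → ( Ty )
( bool → bool ) → ( Base )
( bool → bool ) → ( int )

[Ty [Base ( [Ty [Base bool] → [Ty [Base bool]]] )] → [Ty [Base ( [Ty [Base int]] )]]]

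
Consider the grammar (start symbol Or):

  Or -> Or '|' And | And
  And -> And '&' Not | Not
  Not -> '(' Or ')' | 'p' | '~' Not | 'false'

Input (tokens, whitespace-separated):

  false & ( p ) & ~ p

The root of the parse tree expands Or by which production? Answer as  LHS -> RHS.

[Or [And [And [And [Not false]] & [Not ( [Or [And [Not p]]] )]] & [Not ~ [Not p]]]]

Or -> And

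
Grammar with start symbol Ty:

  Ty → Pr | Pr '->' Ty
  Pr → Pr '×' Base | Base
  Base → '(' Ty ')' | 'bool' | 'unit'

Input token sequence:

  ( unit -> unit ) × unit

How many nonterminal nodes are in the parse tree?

11

[Ty [Pr [Pr [Base ( [Ty [Pr [Base unit]] -> [Ty [Pr [Base unit]]]] )]] × [Base unit]]]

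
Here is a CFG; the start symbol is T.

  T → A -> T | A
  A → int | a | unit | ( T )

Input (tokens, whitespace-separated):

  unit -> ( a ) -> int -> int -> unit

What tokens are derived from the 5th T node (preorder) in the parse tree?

int -> unit

[T [A unit] -> [T [A ( [T [A a]] )] -> [T [A int] -> [T [A int] -> [T [A unit]]]]]]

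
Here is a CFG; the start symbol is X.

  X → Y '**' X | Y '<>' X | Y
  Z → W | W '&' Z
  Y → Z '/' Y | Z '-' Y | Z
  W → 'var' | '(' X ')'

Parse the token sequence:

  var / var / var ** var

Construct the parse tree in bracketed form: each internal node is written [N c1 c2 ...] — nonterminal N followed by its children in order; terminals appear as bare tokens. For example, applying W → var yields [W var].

[X [Y [Z [W var]] / [Y [Z [W var]] / [Y [Z [W var]]]]] ** [X [Y [Z [W var]]]]]

X
Y ** X
Z / Y ** X
W / Y ** X
var / Y ** X
var / Z / Y ** X
var / W / Y ** X
var / var / Y ** X
var / var / Z ** X
var / var / W ** X
var / var / var ** X
var / var / var ** Y
var / var / var ** Z
var / var / var ** W
var / var / var ** var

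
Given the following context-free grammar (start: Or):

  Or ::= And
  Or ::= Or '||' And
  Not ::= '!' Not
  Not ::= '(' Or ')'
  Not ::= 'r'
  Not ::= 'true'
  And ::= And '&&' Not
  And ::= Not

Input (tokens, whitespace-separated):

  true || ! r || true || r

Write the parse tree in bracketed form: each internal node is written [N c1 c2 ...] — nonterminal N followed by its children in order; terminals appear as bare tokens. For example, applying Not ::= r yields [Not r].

Or
Or || And
Or || And || And
Or || And || And || And
And || And || And || And
Not || And || And || And
true || And || And || And
true || Not || And || And
true || ! Not || And || And
true || ! r || And || And
true || ! r || Not || And
true || ! r || true || And
true || ! r || true || Not
true || ! r || true || r

[Or [Or [Or [Or [And [Not true]]] || [And [Not ! [Not r]]]] || [And [Not true]]] || [And [Not r]]]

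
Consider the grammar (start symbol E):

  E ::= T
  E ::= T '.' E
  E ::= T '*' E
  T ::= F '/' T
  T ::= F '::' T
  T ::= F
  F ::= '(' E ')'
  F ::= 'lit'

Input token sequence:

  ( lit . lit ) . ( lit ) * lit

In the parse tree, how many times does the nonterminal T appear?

[E [T [F ( [E [T [F lit]] . [E [T [F lit]]]] )]] . [E [T [F ( [E [T [F lit]]] )]] * [E [T [F lit]]]]]

6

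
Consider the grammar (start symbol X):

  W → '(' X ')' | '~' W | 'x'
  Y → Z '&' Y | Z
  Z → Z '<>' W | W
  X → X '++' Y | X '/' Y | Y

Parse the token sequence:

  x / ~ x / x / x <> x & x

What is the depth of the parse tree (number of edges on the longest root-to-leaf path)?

7

[X [X [X [X [Y [Z [W x]]]] / [Y [Z [W ~ [W x]]]]] / [Y [Z [W x]]]] / [Y [Z [Z [W x]] <> [W x]] & [Y [Z [W x]]]]]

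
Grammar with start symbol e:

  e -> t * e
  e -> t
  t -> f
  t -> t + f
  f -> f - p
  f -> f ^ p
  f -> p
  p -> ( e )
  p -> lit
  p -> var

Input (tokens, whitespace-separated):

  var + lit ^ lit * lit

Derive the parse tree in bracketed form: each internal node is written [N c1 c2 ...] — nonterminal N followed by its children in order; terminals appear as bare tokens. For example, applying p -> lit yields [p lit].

e
t * e
t + f * e
f + f * e
p + f * e
var + f * e
var + f ^ p * e
var + p ^ p * e
var + lit ^ p * e
var + lit ^ lit * e
var + lit ^ lit * t
var + lit ^ lit * f
var + lit ^ lit * p
var + lit ^ lit * lit

[e [t [t [f [p var]]] + [f [f [p lit]] ^ [p lit]]] * [e [t [f [p lit]]]]]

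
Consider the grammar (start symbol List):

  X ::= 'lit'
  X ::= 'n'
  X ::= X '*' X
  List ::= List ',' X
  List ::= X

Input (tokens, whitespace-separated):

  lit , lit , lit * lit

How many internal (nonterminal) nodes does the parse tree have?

8

[List [List [List [X lit]] , [X lit]] , [X [X lit] * [X lit]]]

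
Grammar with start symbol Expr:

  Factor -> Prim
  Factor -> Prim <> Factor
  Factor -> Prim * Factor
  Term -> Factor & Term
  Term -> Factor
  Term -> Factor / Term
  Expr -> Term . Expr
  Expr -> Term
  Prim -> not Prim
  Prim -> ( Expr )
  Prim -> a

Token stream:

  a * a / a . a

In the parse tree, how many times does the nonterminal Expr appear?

[Expr [Term [Factor [Prim a] * [Factor [Prim a]]] / [Term [Factor [Prim a]]]] . [Expr [Term [Factor [Prim a]]]]]

2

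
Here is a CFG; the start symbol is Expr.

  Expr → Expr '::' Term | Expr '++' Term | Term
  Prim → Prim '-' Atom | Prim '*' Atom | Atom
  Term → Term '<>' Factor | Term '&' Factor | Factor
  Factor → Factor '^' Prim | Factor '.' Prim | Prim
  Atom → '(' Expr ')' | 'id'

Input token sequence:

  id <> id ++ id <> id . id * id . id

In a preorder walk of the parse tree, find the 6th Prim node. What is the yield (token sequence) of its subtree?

id

[Expr [Expr [Term [Term [Factor [Prim [Atom id]]]] <> [Factor [Prim [Atom id]]]]] ++ [Term [Term [Factor [Prim [Atom id]]]] <> [Factor [Factor [Factor [Prim [Atom id]]] . [Prim [Prim [Atom id]] * [Atom id]]] . [Prim [Atom id]]]]]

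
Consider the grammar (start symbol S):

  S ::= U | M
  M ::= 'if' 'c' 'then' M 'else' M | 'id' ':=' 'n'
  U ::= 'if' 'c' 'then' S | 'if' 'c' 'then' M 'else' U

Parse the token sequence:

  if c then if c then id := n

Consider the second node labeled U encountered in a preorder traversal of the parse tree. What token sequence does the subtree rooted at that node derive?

[S [U if c then [S [U if c then [S [M id := n]]]]]]

if c then id := n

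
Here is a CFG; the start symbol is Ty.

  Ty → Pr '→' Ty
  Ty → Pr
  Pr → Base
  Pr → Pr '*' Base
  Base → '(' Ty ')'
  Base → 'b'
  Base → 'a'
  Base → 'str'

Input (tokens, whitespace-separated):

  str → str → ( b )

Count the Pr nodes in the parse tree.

[Ty [Pr [Base str]] → [Ty [Pr [Base str]] → [Ty [Pr [Base ( [Ty [Pr [Base b]]] )]]]]]

4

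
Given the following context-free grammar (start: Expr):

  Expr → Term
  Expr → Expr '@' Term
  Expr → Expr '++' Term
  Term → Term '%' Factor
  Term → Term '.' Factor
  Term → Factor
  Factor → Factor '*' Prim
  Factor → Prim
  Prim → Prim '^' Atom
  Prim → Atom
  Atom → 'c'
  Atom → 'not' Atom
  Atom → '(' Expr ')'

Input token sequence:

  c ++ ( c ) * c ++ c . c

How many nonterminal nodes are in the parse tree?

[Expr [Expr [Expr [Term [Factor [Prim [Atom c]]]]] ++ [Term [Factor [Factor [Prim [Atom ( [Expr [Term [Factor [Prim [Atom c]]]]] )]]] * [Prim [Atom c]]]]] ++ [Term [Term [Factor [Prim [Atom c]]]] . [Factor [Prim [Atom c]]]]]

27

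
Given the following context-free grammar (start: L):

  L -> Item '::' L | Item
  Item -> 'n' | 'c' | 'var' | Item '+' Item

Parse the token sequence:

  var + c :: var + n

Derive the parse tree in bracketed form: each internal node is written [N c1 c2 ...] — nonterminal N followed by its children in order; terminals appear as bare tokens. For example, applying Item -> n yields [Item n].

L
Item :: L
Item + Item :: L
var + Item :: L
var + c :: L
var + c :: Item
var + c :: Item + Item
var + c :: var + Item
var + c :: var + n

[L [Item [Item var] + [Item c]] :: [L [Item [Item var] + [Item n]]]]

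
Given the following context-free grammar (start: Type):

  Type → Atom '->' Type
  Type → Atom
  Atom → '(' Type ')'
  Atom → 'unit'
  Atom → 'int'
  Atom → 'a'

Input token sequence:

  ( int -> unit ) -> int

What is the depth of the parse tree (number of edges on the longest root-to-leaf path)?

5

[Type [Atom ( [Type [Atom int] -> [Type [Atom unit]]] )] -> [Type [Atom int]]]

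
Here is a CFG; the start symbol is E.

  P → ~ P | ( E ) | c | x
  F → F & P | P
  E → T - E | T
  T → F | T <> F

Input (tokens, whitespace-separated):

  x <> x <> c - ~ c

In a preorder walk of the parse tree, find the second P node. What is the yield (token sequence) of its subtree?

x

[E [T [T [T [F [P x]]] <> [F [P x]]] <> [F [P c]]] - [E [T [F [P ~ [P c]]]]]]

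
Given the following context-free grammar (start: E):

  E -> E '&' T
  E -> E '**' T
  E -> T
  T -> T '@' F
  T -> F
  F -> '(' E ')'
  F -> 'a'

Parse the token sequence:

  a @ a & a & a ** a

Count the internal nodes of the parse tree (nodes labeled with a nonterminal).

[E [E [E [E [T [T [F a]] @ [F a]]] & [T [F a]]] & [T [F a]]] ** [T [F a]]]

14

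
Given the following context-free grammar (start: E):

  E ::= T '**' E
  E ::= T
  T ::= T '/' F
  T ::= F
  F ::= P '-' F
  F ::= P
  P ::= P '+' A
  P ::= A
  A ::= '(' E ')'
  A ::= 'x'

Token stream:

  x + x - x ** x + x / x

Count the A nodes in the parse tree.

6

[E [T [F [P [P [A x]] + [A x]] - [F [P [A x]]]]] ** [E [T [T [F [P [P [A x]] + [A x]]]] / [F [P [A x]]]]]]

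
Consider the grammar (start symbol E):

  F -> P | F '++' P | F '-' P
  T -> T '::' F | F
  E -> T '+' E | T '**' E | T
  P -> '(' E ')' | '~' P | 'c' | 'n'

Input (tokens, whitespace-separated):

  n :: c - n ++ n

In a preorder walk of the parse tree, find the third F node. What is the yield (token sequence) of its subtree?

c - n

[E [T [T [F [P n]]] :: [F [F [F [P c]] - [P n]] ++ [P n]]]]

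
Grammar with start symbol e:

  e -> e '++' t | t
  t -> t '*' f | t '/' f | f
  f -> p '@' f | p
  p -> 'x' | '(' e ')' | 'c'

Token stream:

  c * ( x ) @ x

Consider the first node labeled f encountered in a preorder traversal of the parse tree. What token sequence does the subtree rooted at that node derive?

c

[e [t [t [f [p c]]] * [f [p ( [e [t [f [p x]]]] )] @ [f [p x]]]]]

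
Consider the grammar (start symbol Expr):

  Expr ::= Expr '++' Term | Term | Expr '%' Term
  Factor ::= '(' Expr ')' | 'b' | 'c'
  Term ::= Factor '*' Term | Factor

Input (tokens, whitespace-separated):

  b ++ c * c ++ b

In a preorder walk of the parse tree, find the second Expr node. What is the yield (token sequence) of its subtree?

[Expr [Expr [Expr [Term [Factor b]]] ++ [Term [Factor c] * [Term [Factor c]]]] ++ [Term [Factor b]]]

b ++ c * c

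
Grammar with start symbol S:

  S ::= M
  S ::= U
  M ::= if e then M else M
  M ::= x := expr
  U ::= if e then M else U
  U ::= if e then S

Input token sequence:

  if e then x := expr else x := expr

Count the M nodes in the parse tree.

3

[S [M if e then [M x := expr] else [M x := expr]]]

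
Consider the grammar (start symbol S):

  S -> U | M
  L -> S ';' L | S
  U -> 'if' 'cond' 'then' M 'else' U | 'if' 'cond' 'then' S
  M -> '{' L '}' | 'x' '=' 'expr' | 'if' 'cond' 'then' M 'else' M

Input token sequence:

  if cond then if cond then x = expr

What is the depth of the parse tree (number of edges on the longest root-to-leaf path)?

[S [U if cond then [S [U if cond then [S [M x = expr]]]]]]

6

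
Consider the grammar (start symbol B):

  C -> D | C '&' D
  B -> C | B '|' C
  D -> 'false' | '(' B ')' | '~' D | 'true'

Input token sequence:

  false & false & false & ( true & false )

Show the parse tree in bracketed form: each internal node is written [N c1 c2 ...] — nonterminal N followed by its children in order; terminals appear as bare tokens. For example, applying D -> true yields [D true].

[B [C [C [C [C [D false]] & [D false]] & [D false]] & [D ( [B [C [C [D true]] & [D false]]] )]]]

B
C
C & D
C & D & D
C & D & D & D
D & D & D & D
false & D & D & D
false & false & D & D
false & false & false & D
false & false & false & ( B )
false & false & false & ( C )
false & false & false & ( C & D )
false & false & false & ( D & D )
false & false & false & ( true & D )
false & false & false & ( true & false )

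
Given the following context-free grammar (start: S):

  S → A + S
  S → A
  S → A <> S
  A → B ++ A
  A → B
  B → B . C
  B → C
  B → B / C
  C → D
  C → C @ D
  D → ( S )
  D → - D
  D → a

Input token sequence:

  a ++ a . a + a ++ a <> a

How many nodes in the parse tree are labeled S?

3

[S [A [B [C [D a]]] ++ [A [B [B [C [D a]]] . [C [D a]]]]] + [S [A [B [C [D a]]] ++ [A [B [C [D a]]]]] <> [S [A [B [C [D a]]]]]]]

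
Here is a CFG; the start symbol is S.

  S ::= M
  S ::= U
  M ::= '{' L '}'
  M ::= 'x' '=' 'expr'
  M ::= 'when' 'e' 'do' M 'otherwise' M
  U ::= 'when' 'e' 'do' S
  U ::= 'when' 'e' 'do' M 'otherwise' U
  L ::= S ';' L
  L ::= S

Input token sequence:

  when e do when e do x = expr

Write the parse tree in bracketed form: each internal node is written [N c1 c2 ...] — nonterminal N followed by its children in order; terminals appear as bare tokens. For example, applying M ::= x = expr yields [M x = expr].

S
U
when e do S
when e do U
when e do when e do S
when e do when e do M
when e do when e do x = expr

[S [U when e do [S [U when e do [S [M x = expr]]]]]]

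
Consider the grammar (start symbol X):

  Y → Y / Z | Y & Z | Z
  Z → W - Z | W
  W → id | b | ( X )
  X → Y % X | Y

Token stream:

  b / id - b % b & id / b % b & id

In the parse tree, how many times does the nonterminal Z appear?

[X [Y [Y [Z [W b]]] / [Z [W id] - [Z [W b]]]] % [X [Y [Y [Y [Z [W b]]] & [Z [W id]]] / [Z [W b]]] % [X [Y [Y [Z [W b]]] & [Z [W id]]]]]]

8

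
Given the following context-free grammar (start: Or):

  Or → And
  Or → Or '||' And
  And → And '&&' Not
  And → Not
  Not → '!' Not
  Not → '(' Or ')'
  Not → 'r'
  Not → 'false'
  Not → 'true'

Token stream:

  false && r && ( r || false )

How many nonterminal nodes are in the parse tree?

[Or [And [And [And [Not false]] && [Not r]] && [Not ( [Or [Or [And [Not r]]] || [And [Not false]]] )]]]

13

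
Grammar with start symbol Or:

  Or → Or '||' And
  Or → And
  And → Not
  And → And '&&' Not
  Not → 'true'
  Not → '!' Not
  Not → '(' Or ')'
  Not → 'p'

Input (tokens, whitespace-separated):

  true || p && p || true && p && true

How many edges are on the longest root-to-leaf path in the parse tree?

[Or [Or [Or [And [Not true]]] || [And [And [Not p]] && [Not p]]] || [And [And [And [Not true]] && [Not p]] && [Not true]]]

5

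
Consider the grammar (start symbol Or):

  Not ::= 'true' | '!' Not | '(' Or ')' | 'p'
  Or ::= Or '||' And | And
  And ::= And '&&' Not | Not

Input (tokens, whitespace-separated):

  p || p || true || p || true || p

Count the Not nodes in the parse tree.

[Or [Or [Or [Or [Or [Or [And [Not p]]] || [And [Not p]]] || [And [Not true]]] || [And [Not p]]] || [And [Not true]]] || [And [Not p]]]

6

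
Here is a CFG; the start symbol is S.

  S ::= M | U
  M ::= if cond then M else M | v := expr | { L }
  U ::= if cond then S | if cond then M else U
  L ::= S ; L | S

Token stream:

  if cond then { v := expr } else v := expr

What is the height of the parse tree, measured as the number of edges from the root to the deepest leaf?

6

[S [M if cond then [M { [L [S [M v := expr]]] }] else [M v := expr]]]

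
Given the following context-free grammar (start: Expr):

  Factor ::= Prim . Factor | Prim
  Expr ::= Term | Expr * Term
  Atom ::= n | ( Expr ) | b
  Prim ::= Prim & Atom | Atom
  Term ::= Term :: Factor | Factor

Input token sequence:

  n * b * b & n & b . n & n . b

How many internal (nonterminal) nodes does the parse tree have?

27

[Expr [Expr [Expr [Term [Factor [Prim [Atom n]]]]] * [Term [Factor [Prim [Atom b]]]]] * [Term [Factor [Prim [Prim [Prim [Atom b]] & [Atom n]] & [Atom b]] . [Factor [Prim [Prim [Atom n]] & [Atom n]] . [Factor [Prim [Atom b]]]]]]]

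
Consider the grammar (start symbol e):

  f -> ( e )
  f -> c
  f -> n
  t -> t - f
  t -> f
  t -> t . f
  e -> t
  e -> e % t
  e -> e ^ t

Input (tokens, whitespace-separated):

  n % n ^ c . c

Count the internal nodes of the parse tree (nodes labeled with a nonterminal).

[e [e [e [t [f n]]] % [t [f n]]] ^ [t [t [f c]] . [f c]]]

11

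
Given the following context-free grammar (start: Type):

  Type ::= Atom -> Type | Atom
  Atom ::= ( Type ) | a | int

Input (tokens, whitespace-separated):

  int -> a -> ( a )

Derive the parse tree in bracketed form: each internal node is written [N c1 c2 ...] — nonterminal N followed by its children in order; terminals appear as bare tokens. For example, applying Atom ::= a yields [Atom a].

[Type [Atom int] -> [Type [Atom a] -> [Type [Atom ( [Type [Atom a]] )]]]]

Type
Atom -> Type
int -> Type
int -> Atom -> Type
int -> a -> Type
int -> a -> Atom
int -> a -> ( Type )
int -> a -> ( Atom )
int -> a -> ( a )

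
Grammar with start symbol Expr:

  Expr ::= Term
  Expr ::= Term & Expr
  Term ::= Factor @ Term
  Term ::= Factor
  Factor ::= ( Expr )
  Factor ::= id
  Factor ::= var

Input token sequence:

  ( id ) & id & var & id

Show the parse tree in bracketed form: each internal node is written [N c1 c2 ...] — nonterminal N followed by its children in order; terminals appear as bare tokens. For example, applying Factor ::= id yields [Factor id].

Expr
Term & Expr
Factor & Expr
( Expr ) & Expr
( Term ) & Expr
( Factor ) & Expr
( id ) & Expr
( id ) & Term & Expr
( id ) & Factor & Expr
( id ) & id & Expr
( id ) & id & Term & Expr
( id ) & id & Factor & Expr
( id ) & id & var & Expr
( id ) & id & var & Term
( id ) & id & var & Factor
( id ) & id & var & id

[Expr [Term [Factor ( [Expr [Term [Factor id]]] )]] & [Expr [Term [Factor id]] & [Expr [Term [Factor var]] & [Expr [Term [Factor id]]]]]]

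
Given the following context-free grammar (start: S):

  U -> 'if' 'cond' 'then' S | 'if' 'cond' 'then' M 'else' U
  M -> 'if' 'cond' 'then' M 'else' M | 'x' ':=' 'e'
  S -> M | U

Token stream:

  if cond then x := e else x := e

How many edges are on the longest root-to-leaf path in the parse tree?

[S [M if cond then [M x := e] else [M x := e]]]

3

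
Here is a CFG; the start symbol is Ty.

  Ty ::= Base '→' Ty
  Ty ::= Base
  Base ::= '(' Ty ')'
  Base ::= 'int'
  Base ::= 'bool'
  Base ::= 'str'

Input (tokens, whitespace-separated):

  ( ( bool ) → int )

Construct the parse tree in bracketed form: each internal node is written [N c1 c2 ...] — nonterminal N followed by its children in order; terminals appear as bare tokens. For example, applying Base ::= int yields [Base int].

Ty
Base
( Ty )
( Base → Ty )
( ( Ty ) → Ty )
( ( Base ) → Ty )
( ( bool ) → Ty )
( ( bool ) → Base )
( ( bool ) → int )

[Ty [Base ( [Ty [Base ( [Ty [Base bool]] )] → [Ty [Base int]]] )]]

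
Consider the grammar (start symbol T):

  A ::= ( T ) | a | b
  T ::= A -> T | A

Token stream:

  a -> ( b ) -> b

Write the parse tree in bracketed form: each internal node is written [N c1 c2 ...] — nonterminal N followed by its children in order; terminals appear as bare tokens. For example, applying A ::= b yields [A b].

T
A -> T
a -> T
a -> A -> T
a -> ( T ) -> T
a -> ( A ) -> T
a -> ( b ) -> T
a -> ( b ) -> A
a -> ( b ) -> b

[T [A a] -> [T [A ( [T [A b]] )] -> [T [A b]]]]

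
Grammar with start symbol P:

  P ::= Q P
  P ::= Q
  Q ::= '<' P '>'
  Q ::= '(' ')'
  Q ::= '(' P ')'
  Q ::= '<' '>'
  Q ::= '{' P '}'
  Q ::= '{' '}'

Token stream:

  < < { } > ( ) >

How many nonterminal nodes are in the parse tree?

8

[P [Q < [P [Q < [P [Q { }]] >] [P [Q ( )]]] >]]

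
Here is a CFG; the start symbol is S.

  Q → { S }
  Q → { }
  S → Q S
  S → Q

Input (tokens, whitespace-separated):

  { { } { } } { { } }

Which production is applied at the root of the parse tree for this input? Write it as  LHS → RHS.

[S [Q { [S [Q { }] [S [Q { }]]] }] [S [Q { [S [Q { }]] }]]]

S → Q S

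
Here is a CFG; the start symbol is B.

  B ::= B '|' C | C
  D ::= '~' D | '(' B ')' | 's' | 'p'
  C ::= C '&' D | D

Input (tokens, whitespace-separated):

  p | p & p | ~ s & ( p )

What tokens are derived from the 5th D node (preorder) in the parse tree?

[B [B [B [C [D p]]] | [C [C [D p]] & [D p]]] | [C [C [D ~ [D s]]] & [D ( [B [C [D p]]] )]]]

s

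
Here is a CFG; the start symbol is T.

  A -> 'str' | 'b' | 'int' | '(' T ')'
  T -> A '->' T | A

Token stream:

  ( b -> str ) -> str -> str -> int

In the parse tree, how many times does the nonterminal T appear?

6

[T [A ( [T [A b] -> [T [A str]]] )] -> [T [A str] -> [T [A str] -> [T [A int]]]]]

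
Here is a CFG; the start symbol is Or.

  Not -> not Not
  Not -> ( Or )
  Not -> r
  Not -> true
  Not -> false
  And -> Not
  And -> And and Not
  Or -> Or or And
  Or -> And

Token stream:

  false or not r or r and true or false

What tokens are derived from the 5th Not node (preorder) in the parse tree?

[Or [Or [Or [Or [And [Not false]]] or [And [Not not [Not r]]]] or [And [And [Not r]] and [Not true]]] or [And [Not false]]]

true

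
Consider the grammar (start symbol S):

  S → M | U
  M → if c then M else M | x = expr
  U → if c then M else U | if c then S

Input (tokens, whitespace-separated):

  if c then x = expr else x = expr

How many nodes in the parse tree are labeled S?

[S [M if c then [M x = expr] else [M x = expr]]]

1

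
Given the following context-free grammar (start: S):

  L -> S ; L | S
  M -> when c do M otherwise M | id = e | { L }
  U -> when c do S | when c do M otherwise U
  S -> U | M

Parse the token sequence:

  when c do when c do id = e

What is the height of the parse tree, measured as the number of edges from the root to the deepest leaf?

6

[S [U when c do [S [U when c do [S [M id = e]]]]]]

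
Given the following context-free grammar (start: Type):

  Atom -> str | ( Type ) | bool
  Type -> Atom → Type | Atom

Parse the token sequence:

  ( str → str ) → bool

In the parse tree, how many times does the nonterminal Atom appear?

4

[Type [Atom ( [Type [Atom str] → [Type [Atom str]]] )] → [Type [Atom bool]]]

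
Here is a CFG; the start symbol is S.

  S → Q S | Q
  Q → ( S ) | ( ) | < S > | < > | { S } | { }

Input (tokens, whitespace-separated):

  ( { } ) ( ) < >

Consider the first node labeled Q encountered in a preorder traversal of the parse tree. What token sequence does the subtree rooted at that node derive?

( { } )

[S [Q ( [S [Q { }]] )] [S [Q ( )] [S [Q < >]]]]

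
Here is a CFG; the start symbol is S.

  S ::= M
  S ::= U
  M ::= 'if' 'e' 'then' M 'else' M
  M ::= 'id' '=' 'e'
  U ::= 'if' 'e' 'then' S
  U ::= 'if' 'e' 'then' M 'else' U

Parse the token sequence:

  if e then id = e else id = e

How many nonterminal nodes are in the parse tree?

4

[S [M if e then [M id = e] else [M id = e]]]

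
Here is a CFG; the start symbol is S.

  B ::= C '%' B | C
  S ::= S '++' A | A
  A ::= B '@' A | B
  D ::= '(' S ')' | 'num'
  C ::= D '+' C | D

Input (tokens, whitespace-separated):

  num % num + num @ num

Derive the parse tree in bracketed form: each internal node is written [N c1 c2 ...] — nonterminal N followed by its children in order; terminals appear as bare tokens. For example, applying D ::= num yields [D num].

[S [A [B [C [D num]] % [B [C [D num] + [C [D num]]]]] @ [A [B [C [D num]]]]]]

S
A
B @ A
C % B @ A
D % B @ A
num % B @ A
num % C @ A
num % D + C @ A
num % num + C @ A
num % num + D @ A
num % num + num @ A
num % num + num @ B
num % num + num @ C
num % num + num @ D
num % num + num @ num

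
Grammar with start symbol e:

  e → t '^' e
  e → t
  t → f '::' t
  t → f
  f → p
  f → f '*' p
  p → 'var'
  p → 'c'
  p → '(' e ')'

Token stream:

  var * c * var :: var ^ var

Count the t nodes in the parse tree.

[e [t [f [f [f [p var]] * [p c]] * [p var]] :: [t [f [p var]]]] ^ [e [t [f [p var]]]]]

3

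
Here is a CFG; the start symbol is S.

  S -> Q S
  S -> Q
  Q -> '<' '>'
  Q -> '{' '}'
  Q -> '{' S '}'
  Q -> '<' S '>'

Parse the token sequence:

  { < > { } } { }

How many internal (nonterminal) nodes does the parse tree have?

[S [Q { [S [Q < >] [S [Q { }]]] }] [S [Q { }]]]

8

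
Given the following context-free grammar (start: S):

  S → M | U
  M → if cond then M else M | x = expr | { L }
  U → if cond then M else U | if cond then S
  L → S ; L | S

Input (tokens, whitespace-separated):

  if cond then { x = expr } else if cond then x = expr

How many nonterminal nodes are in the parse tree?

9

[S [U if cond then [M { [L [S [M x = expr]]] }] else [U if cond then [S [M x = expr]]]]]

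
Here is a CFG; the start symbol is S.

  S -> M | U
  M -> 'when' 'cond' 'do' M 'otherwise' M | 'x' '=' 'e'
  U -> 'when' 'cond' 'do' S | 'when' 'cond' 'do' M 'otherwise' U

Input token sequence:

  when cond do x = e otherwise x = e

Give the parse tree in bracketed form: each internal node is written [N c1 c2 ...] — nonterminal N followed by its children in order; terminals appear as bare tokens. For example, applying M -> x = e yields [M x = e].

[S [M when cond do [M x = e] otherwise [M x = e]]]

S
M
when cond do M otherwise M
when cond do x = e otherwise M
when cond do x = e otherwise x = e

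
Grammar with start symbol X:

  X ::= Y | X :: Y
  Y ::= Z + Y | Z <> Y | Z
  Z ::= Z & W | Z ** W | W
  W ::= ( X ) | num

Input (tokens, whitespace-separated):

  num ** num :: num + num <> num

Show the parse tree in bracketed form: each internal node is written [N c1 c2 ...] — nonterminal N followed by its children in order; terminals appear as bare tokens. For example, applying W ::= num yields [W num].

X
X :: Y
Y :: Y
Z :: Y
Z ** W :: Y
W ** W :: Y
num ** W :: Y
num ** num :: Y
num ** num :: Z + Y
num ** num :: W + Y
num ** num :: num + Y
num ** num :: num + Z <> Y
num ** num :: num + W <> Y
num ** num :: num + num <> Y
num ** num :: num + num <> Z
num ** num :: num + num <> W
num ** num :: num + num <> num

[X [X [Y [Z [Z [W num]] ** [W num]]]] :: [Y [Z [W num]] + [Y [Z [W num]] <> [Y [Z [W num]]]]]]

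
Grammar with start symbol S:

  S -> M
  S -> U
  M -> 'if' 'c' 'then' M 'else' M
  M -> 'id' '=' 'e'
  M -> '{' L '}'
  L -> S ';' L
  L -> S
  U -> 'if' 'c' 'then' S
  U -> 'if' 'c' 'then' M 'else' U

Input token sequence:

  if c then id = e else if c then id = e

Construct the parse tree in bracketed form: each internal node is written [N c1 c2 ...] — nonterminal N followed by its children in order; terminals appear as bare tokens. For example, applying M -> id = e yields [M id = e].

S
U
if c then M else U
if c then id = e else U
if c then id = e else if c then S
if c then id = e else if c then M
if c then id = e else if c then id = e

[S [U if c then [M id = e] else [U if c then [S [M id = e]]]]]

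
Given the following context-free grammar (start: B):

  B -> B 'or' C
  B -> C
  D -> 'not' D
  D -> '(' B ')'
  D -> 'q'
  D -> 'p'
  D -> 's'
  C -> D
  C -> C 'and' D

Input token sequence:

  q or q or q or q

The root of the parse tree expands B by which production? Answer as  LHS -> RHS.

B -> B 'or' C

[B [B [B [B [C [D q]]] or [C [D q]]] or [C [D q]]] or [C [D q]]]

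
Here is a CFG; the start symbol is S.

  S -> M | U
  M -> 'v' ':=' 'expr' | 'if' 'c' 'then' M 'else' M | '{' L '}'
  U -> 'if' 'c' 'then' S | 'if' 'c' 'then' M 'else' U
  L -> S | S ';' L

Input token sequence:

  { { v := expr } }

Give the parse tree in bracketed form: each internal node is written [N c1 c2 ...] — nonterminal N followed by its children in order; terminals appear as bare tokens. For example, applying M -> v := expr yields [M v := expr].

[S [M { [L [S [M { [L [S [M v := expr]]] }]]] }]]

S
M
{ L }
{ S }
{ M }
{ { L } }
{ { S } }
{ { M } }
{ { v := expr } }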